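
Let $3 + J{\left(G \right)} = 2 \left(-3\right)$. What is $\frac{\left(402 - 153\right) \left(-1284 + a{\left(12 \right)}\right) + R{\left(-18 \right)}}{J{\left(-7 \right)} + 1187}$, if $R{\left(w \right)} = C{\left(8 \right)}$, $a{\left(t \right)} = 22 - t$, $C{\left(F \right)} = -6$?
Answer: $- \frac{158616}{589} \approx -269.3$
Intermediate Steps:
$R{\left(w \right)} = -6$
$J{\left(G \right)} = -9$ ($J{\left(G \right)} = -3 + 2 \left(-3\right) = -3 - 6 = -9$)
$\frac{\left(402 - 153\right) \left(-1284 + a{\left(12 \right)}\right) + R{\left(-18 \right)}}{J{\left(-7 \right)} + 1187} = \frac{\left(402 - 153\right) \left(-1284 + \left(22 - 12\right)\right) - 6}{-9 + 1187} = \frac{249 \left(-1284 + \left(22 - 12\right)\right) - 6}{1178} = \left(249 \left(-1284 + 10\right) - 6\right) \frac{1}{1178} = \left(249 \left(-1274\right) - 6\right) \frac{1}{1178} = \left(-317226 - 6\right) \frac{1}{1178} = \left(-317232\right) \frac{1}{1178} = - \frac{158616}{589}$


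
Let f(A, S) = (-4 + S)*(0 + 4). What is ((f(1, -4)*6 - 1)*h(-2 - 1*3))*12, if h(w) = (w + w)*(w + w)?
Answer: -231600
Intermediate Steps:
f(A, S) = -16 + 4*S (f(A, S) = (-4 + S)*4 = -16 + 4*S)
h(w) = 4*w² (h(w) = (2*w)*(2*w) = 4*w²)
((f(1, -4)*6 - 1)*h(-2 - 1*3))*12 = (((-16 + 4*(-4))*6 - 1)*(4*(-2 - 1*3)²))*12 = (((-16 - 16)*6 - 1)*(4*(-2 - 3)²))*12 = ((-32*6 - 1)*(4*(-5)²))*12 = ((-192 - 1)*(4*25))*12 = -193*100*12 = -19300*12 = -231600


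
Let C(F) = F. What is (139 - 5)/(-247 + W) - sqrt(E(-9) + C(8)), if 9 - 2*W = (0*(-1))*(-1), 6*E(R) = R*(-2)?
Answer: -268/485 - sqrt(11) ≈ -3.8692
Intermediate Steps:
E(R) = -R/3 (E(R) = (R*(-2))/6 = (-2*R)/6 = -R/3)
W = 9/2 (W = 9/2 - 0*(-1)*(-1)/2 = 9/2 - 0*(-1) = 9/2 - 1/2*0 = 9/2 + 0 = 9/2 ≈ 4.5000)
(139 - 5)/(-247 + W) - sqrt(E(-9) + C(8)) = (139 - 5)/(-247 + 9/2) - sqrt(-1/3*(-9) + 8) = 134/(-485/2) - sqrt(3 + 8) = 134*(-2/485) - sqrt(11) = -268/485 - sqrt(11)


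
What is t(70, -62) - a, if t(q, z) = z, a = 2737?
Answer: -2799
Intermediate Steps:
t(70, -62) - a = -62 - 1*2737 = -62 - 2737 = -2799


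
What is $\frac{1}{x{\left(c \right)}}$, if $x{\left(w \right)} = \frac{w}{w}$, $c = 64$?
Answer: $1$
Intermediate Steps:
$x{\left(w \right)} = 1$
$\frac{1}{x{\left(c \right)}} = 1^{-1} = 1$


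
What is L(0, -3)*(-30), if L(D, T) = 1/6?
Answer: -5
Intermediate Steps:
L(D, T) = ⅙
L(0, -3)*(-30) = (⅙)*(-30) = -5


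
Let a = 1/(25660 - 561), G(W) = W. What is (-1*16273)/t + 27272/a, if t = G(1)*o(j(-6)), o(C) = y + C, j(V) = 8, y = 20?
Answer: 19165981711/28 ≈ 6.8450e+8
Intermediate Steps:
a = 1/25099 ≈ 3.9842e-5
o(C) = 20 + C
t = 28 (t = 1*(20 + 8) = 1*28 = 28)
(-1*16273)/t + 27272/a = -1*16273/28 + 27272/(1/25099) = -16273*1/28 + 27272*25099 = -16273/28 + 684499928 = 19165981711/28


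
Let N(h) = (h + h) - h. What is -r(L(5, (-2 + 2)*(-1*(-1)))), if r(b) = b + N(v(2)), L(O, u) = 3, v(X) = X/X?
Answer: -4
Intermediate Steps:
v(X) = 1
N(h) = h (N(h) = 2*h - h = h)
r(b) = 1 + b (r(b) = b + 1 = 1 + b)
-r(L(5, (-2 + 2)*(-1*(-1)))) = -(1 + 3) = -1*4 = -4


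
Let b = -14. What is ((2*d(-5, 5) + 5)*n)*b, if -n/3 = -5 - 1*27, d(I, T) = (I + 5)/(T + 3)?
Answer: -6720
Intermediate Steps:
d(I, T) = (5 + I)/(3 + T)
n = 96 (n = -3*(-5 - 1*27) = -3*(-5 - 27) = -3*(-32) = 96)
((2*d(-5, 5) + 5)*n)*b = ((2*((5 - 5)/(3 + 5)) + 5)*96)*(-14) = ((2*(0/8) + 5)*96)*(-14) = ((2*((⅛)*0) + 5)*96)*(-14) = ((2*0 + 5)*96)*(-14) = ((0 + 5)*96)*(-14) = (5*96)*(-14) = 480*(-14) = -6720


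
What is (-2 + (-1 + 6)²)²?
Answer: 529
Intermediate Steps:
(-2 + (-1 + 6)²)² = (-2 + 5²)² = (-2 + 25)² = 23² = 529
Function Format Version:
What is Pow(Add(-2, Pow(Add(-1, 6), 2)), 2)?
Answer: 529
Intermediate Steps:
Pow(Add(-2, Pow(Add(-1, 6), 2)), 2) = Pow(Add(-2, Pow(5, 2)), 2) = Pow(Add(-2, 25), 2) = Pow(23, 2) = 529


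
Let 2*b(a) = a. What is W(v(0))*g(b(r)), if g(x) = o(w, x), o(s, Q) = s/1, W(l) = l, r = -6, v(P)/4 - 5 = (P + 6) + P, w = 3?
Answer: 132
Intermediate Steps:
v(P) = 44 + 8*P (v(P) = 20 + 4*((P + 6) + P) = 20 + 4*((6 + P) + P) = 20 + 4*(6 + 2*P) = 20 + (24 + 8*P) = 44 + 8*P)
b(a) = a/2
o(s, Q) = s (o(s, Q) = s*1 = s)
g(x) = 3
W(v(0))*g(b(r)) = (44 + 8*0)*3 = (44 + 0)*3 = 44*3 = 132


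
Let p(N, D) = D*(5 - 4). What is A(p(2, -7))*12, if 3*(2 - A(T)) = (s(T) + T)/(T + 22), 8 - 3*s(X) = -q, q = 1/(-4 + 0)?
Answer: 1133/45 ≈ 25.178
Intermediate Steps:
q = -1/4 (q = 1/(-4) = -1/4 ≈ -0.25000)
s(X) = 31/12 (s(X) = 8/3 - (-1)*(-1)/(3*4) = 8/3 - 1/3*1/4 = 8/3 - 1/12 = 31/12)
p(N, D) = D (p(N, D) = D*1 = D)
A(T) = 2 - (31/12 + T)/(3*(22 + T)) (A(T) = 2 - (31/12 + T)/(3*(T + 22)) = 2 - (31/12 + T)/(3*(22 + T)))
A(p(2, -7))*12 = ((1553 + 60*(-7))/(36*(22 - 7)))*12 = ((1/36)*(1553 - 420)/15)*12 = ((1/36)*(1/15)*1133)*12 = (1133/540)*12 = 1133/45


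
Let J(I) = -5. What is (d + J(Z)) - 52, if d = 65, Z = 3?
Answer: 8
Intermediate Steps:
(d + J(Z)) - 52 = (65 - 5) - 52 = 60 - 52 = 8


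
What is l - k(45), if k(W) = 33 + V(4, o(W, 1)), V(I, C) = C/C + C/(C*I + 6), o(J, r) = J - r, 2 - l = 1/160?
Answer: -469531/14560 ≈ -32.248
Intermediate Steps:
l = 319/160 (l = 2 - 1/160 = 319/160 ≈ 1.9937)
V(I, C) = 1 + C/(6 + C*I)
k(W) = 33 + (1 + 5*W)/(2 + 4*W) (k(W) = 33 + (6 + (W - 1*1) + (W - 1*1)*4)/(6 + (W - 1*1)*4) = 33 + (6 + (W - 1) + (W - 1)*4)/(6 + (W - 1)*4) = 33 + (6 + (-1 + W) + (-1 + W)*4)/(6 + (-1 + W)*4) = 33 + (6 + (-1 + W) + (-4 + 4*W))/(6 + (-4 + 4*W)) = 33 + (1 + 5*W)/(2 + 4*W))
l - k(45) = 319/160 - (67 + 137*45)/(2*(1 + 2*45)) = 319/160 - (67 + 6165)/(2*(1 + 90)) = 319/160 - 6232/(2*91) = 319/160 - 1*3116/91 = 319/160 - 3116/91 = -469531/14560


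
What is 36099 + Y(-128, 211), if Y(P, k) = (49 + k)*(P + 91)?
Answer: 26479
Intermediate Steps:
Y(P, k) = (49 + k)*(91 + P)
36099 + Y(-128, 211) = 36099 + (4459 + 49*(-128) + 91*211 - 128*211) = 36099 + (4459 - 6272 + 19201 - 27008) = 36099 - 9620 = 26479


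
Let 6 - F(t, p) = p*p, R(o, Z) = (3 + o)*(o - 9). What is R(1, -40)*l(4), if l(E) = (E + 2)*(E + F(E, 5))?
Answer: 2880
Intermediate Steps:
R(o, Z) = (-9 + o)*(3 + o) (R(o, Z) = (3 + o)*(-9 + o) = (-9 + o)*(3 + o))
F(t, p) = 6 - p² (F(t, p) = 6 - p*p = 6 - p²)
l(E) = (-19 + E)*(2 + E) (l(E) = (E + 2)*(E + (6 - 1*5²)) = (2 + E)*(E + (6 - 1*25)) = (2 + E)*(E + (6 - 25)) = (2 + E)*(E - 19) = (2 + E)*(-19 + E) = (-19 + E)*(2 + E))
R(1, -40)*l(4) = (-27 + 1² - 6*1)*(-38 + 4² - 17*4) = (-27 + 1 - 6)*(-38 + 16 - 68) = -32*(-90) = 2880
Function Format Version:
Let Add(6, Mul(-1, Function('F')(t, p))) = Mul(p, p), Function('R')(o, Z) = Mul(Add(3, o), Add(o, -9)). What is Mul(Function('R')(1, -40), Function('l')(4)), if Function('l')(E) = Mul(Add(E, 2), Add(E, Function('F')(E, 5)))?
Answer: 2880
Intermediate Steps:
Function('R')(o, Z) = Mul(Add(-9, o), Add(3, o)) (Function('R')(o, Z) = Mul(Add(3, o), Add(-9, o)) = Mul(Add(-9, o), Add(3, o)))
Function('F')(t, p) = Add(6, Mul(-1, Pow(p, 2))) (Function('F')(t, p) = Add(6, Mul(-1, Mul(p, p))) = Add(6, Mul(-1, Pow(p, 2))))
Function('l')(E) = Mul(Add(-19, E), Add(2, E)) (Function('l')(E) = Mul(Add(E, 2), Add(E, Add(6, Mul(-1, Pow(5, 2))))) = Mul(Add(2, E), Add(E, Add(6, Mul(-1, 25)))) = Mul(Add(2, E), Add(E, Add(6, -25))) = Mul(Add(2, E), Add(E, -19)) = Mul(Add(2, E), Add(-19, E)) = Mul(Add(-19, E), Add(2, E)))
Mul(Function('R')(1, -40), Function('l')(4)) = Mul(Add(-27, Pow(1, 2), Mul(-6, 1)), Add(-38, Pow(4, 2), Mul(-17, 4))) = Mul(Add(-27, 1, -6), Add(-38, 16, -68)) = Mul(-32, -90) = 2880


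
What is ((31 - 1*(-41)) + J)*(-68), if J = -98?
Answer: 1768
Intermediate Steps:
((31 - 1*(-41)) + J)*(-68) = ((31 - 1*(-41)) - 98)*(-68) = ((31 + 41) - 98)*(-68) = (72 - 98)*(-68) = -26*(-68) = 1768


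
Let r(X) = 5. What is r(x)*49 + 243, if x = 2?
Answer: 488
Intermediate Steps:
r(x)*49 + 243 = 5*49 + 243 = 245 + 243 = 488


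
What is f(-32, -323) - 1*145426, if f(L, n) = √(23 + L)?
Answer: -145426 + 3*I ≈ -1.4543e+5 + 3.0*I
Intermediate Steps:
f(-32, -323) - 1*145426 = √(23 - 32) - 1*145426 = √(-9) - 145426 = 3*I - 145426 = -145426 + 3*I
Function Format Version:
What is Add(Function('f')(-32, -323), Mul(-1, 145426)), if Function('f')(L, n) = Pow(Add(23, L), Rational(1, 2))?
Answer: Add(-145426, Mul(3, I)) ≈ Add(-1.4543e+5, Mul(3.0000, I))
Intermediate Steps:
Add(Function('f')(-32, -323), Mul(-1, 145426)) = Add(Pow(Add(23, -32), Rational(1, 2)), Mul(-1, 145426)) = Add(Pow(-9, Rational(1, 2)), -145426) = Add(Mul(3, I), -145426) = Add(-145426, Mul(3, I))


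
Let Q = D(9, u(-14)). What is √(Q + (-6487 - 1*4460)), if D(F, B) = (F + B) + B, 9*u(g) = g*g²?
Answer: I*√103930/3 ≈ 107.46*I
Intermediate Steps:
u(g) = g³/9 (u(g) = (g*g²)/9 = g³/9)
D(F, B) = F + 2*B (D(F, B) = (B + F) + B = F + 2*B)
Q = -5407/9 (Q = 9 + 2*((⅑)*(-14)³) = 9 + 2*((⅑)*(-2744)) = 9 + 2*(-2744/9) = 9 - 5488/9 = -5407/9 ≈ -600.78)
√(Q + (-6487 - 1*4460)) = √(-5407/9 + (-6487 - 1*4460)) = √(-5407/9 + (-6487 - 4460)) = √(-5407/9 - 10947) = √(-103930/9) = I*√103930/3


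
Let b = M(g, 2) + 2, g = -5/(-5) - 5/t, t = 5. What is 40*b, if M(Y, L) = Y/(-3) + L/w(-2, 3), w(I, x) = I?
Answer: 40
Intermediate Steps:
g = 0 (g = -5/(-5) - 5/5 = -5*(-1/5) - 5*1/5 = 1 - 1 = 0)
M(Y, L) = -L/2 - Y/3 (M(Y, L) = Y/(-3) + L/(-2) = Y*(-1/3) + L*(-1/2) = -Y/3 - L/2 = -L/2 - Y/3)
b = 1 (b = (-1/2*2 - 1/3*0) + 2 = (-1 + 0) + 2 = -1 + 2 = 1)
40*b = 40*1 = 40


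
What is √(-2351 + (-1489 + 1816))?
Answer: 2*I*√506 ≈ 44.989*I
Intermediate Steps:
√(-2351 + (-1489 + 1816)) = √(-2351 + 327) = √(-2024) = 2*I*√506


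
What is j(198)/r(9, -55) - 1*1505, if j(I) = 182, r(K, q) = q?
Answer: -82957/55 ≈ -1508.3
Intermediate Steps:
j(198)/r(9, -55) - 1*1505 = 182/(-55) - 1*1505 = 182*(-1/55) - 1505 = -182/55 - 1505 = -82957/55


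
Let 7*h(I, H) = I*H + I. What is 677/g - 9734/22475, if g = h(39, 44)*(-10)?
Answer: -357859/508950 ≈ -0.70313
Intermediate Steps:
h(I, H) = I/7 + H*I/7 (h(I, H) = (I*H + I)/7 = (H*I + I)/7 = (I + H*I)/7 = I/7 + H*I/7)
g = -17550/7 (g = ((1/7)*39*(1 + 44))*(-10) = ((1/7)*39*45)*(-10) = (1755/7)*(-10) = -17550/7 ≈ -2507.1)
677/g - 9734/22475 = 677/(-17550/7) - 9734/22475 = 677*(-7/17550) - 9734*1/22475 = -4739/17550 - 314/725 = -357859/508950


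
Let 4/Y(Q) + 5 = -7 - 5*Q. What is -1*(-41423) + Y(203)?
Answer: 42541417/1027 ≈ 41423.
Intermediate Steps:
Y(Q) = 4/(-12 - 5*Q) (Y(Q) = 4/(-5 + (-7 - 5*Q)) = 4/(-12 - 5*Q))
-1*(-41423) + Y(203) = -1*(-41423) - 4/(12 + 5*203) = 41423 - 4/(12 + 1015) = 41423 - 4/1027 = 42541417/1027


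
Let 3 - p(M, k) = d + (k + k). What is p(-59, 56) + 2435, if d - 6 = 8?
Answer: 2312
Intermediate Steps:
d = 14 (d = 6 + 8 = 14)
p(M, k) = -11 - 2*k (p(M, k) = 3 - (14 + (k + k)) = 3 - (14 + 2*k) = 3 + (-14 - 2*k) = -11 - 2*k)
p(-59, 56) + 2435 = (-11 - 2*56) + 2435 = (-11 - 112) + 2435 = -123 + 2435 = 2312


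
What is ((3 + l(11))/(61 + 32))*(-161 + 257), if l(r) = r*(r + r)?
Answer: 7840/31 ≈ 252.90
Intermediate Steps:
l(r) = 2*r**2 (l(r) = r*(2*r) = 2*r**2)
((3 + l(11))/(61 + 32))*(-161 + 257) = ((3 + 2*11**2)/(61 + 32))*(-161 + 257) = ((3 + 2*121)/93)*96 = ((3 + 242)*(1/93))*96 = (245*(1/93))*96 = (245/93)*96 = 7840/31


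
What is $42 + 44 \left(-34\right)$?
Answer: $-1454$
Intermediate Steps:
$42 + 44 \left(-34\right) = 42 - 1496 = -1454$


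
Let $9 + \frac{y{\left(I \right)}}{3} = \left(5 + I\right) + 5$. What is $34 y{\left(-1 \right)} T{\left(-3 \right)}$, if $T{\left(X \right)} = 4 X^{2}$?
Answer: $0$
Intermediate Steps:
$y{\left(I \right)} = 3 + 3 I$ ($y{\left(I \right)} = -27 + 3 \left(\left(5 + I\right) + 5\right) = -27 + 3 \left(10 + I\right) = -27 + \left(30 + 3 I\right) = 3 + 3 I$)
$34 y{\left(-1 \right)} T{\left(-3 \right)} = 34 \left(3 + 3 \left(-1\right)\right) 4 \left(-3\right)^{2} = 34 \left(3 - 3\right) 4 \cdot 9 = 34 \cdot 0 \cdot 36 = 0 \cdot 36 = 0$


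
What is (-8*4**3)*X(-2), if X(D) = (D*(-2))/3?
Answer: -2048/3 ≈ -682.67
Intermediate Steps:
X(D) = -2*D/3 (X(D) = -2*D*(1/3) = -2*D/3)
(-8*4**3)*X(-2) = (-8*4**3)*(-2/3*(-2)) = -8*64*(4/3) = -512*4/3 = -2048/3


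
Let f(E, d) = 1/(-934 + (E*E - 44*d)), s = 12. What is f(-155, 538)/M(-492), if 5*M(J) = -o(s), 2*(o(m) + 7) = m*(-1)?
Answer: -5/7553 ≈ -0.00066199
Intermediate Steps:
o(m) = -7 - m/2 (o(m) = -7 + (m*(-1))/2 = -7 + (-m)/2 = -7 - m/2)
M(J) = 13/5 (M(J) = (-(-7 - ½*12))/5 = (-(-7 - 6))/5 = (-1*(-13))/5 = (⅕)*13 = 13/5)
f(E, d) = 1/(-934 + E² - 44*d) (f(E, d) = 1/(-934 + (E² - 44*d)) = 1/(-934 + E² - 44*d))
f(-155, 538)/M(-492) = (-1/(934 - 1*(-155)² + 44*538))/(13/5) = -1/(934 - 1*24025 + 23672)*(5/13) = -1/(934 - 24025 + 23672)*(5/13) = -1/581*(5/13) = -1*1/581*(5/13) = -1/581*5/13 = -5/7553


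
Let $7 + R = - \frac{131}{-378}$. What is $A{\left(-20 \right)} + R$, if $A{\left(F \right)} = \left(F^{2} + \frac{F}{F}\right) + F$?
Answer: $\frac{141503}{378} \approx 374.35$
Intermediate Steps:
$A{\left(F \right)} = 1 + F + F^{2}$ ($A{\left(F \right)} = \left(F^{2} + 1\right) + F = \left(1 + F^{2}\right) + F = 1 + F + F^{2}$)
$R = - \frac{2515}{378}$ ($R = -7 - \frac{131}{-378} = -7 - - \frac{131}{378} = -7 + \frac{131}{378} = - \frac{2515}{378} \approx -6.6534$)
$A{\left(-20 \right)} + R = \left(1 - 20 + \left(-20\right)^{2}\right) - \frac{2515}{378} = \left(1 - 20 + 400\right) - \frac{2515}{378} = 381 - \frac{2515}{378} = \frac{141503}{378}$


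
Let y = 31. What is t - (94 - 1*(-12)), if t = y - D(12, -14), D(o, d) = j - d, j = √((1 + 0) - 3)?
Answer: -89 - I*√2 ≈ -89.0 - 1.4142*I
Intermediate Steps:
j = I*√2 (j = √(1 - 3) = √(-2) = I*√2 ≈ 1.4142*I)
D(o, d) = -d + I*√2 (D(o, d) = I*√2 - d = -d + I*√2)
t = 17 - I*√2 (t = 31 - (-1*(-14) + I*√2) = 31 - (14 + I*√2) = 31 + (-14 - I*√2) = 17 - I*√2 ≈ 17.0 - 1.4142*I)
t - (94 - 1*(-12)) = (17 - I*√2) - (94 - 1*(-12)) = (17 - I*√2) - (94 + 12) = (17 - I*√2) - 1*106 = (17 - I*√2) - 106 = -89 - I*√2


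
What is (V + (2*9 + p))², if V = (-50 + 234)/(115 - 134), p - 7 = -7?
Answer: 24964/361 ≈ 69.152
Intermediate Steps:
p = 0 (p = 7 - 7 = 0)
V = -184/19 (V = 184/(-19) = 184*(-1/19) = -184/19 ≈ -9.6842)
(V + (2*9 + p))² = (-184/19 + (2*9 + 0))² = (-184/19 + (18 + 0))² = (-184/19 + 18)² = (158/19)² = 24964/361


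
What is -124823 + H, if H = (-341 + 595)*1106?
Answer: 156101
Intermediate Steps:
H = 280924 (H = 254*1106 = 280924)
-124823 + H = -124823 + 280924 = 156101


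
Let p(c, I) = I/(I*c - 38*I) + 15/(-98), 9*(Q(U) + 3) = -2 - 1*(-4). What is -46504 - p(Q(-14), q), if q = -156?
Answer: -1672556477/35966 ≈ -46504.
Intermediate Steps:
Q(U) = -25/9 (Q(U) = -3 + (-2 - 1*(-4))/9 = -3 + (-2 + 4)/9 = -3 + (⅑)*2 = -3 + 2/9 = -25/9)
p(c, I) = -15/98 + I/(-38*I + I*c) (p(c, I) = I/(-38*I + I*c) + 15*(-1/98) = I/(-38*I + I*c) - 15/98 = -15/98 + I/(-38*I + I*c))
-46504 - p(Q(-14), q) = -46504 - (668 - 15*(-25/9))/(98*(-38 - 25/9)) = -46504 - (668 + 125/3)/(98*(-367/9)) = -46504 - (-9)*2129/(98*367*3) = -46504 - 1*(-6387/35966) = -46504 + 6387/35966 = -1672556477/35966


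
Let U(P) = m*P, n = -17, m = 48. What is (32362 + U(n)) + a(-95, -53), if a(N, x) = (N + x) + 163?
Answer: 31561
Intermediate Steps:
a(N, x) = 163 + N + x
U(P) = 48*P
(32362 + U(n)) + a(-95, -53) = (32362 + 48*(-17)) + (163 - 95 - 53) = (32362 - 816) + 15 = 31546 + 15 = 31561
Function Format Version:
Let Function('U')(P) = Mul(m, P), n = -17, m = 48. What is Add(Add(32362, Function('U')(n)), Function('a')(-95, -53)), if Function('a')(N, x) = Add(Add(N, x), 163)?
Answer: 31561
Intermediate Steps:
Function('a')(N, x) = Add(163, N, x)
Function('U')(P) = Mul(48, P)
Add(Add(32362, Function('U')(n)), Function('a')(-95, -53)) = Add(Add(32362, Mul(48, -17)), Add(163, -95, -53)) = Add(Add(32362, -816), 15) = Add(31546, 15) = 31561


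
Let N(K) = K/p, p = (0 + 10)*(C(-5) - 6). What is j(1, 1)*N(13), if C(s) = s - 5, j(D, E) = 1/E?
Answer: -13/160 ≈ -0.081250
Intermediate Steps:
C(s) = -5 + s
p = -160 (p = (0 + 10)*((-5 - 5) - 6) = 10*(-10 - 6) = 10*(-16) = -160)
N(K) = -K/160 (N(K) = K/(-160) = K*(-1/160) = -K/160)
j(1, 1)*N(13) = (-1/160*13)/1 = 1*(-13/160) = -13/160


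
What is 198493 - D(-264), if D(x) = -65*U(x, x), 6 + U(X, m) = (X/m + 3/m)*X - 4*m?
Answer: 249778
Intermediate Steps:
U(X, m) = -6 - 4*m + X*(3/m + X/m) (U(X, m) = -6 + ((X/m + 3/m)*X - 4*m) = -6 + ((3/m + X/m)*X - 4*m) = -6 + (X*(3/m + X/m) - 4*m) = -6 + (-4*m + X*(3/m + X/m)) = -6 - 4*m + X*(3/m + X/m))
D(x) = 195 + 195*x (D(x) = -65*(-6 - 4*x + x**2/x + 3*x/x) = -65*(-6 - 4*x + x + 3) = -65*(-3 - 3*x) = 195 + 195*x)
198493 - D(-264) = 198493 - (195 + 195*(-264)) = 198493 - (195 - 51480) = 198493 - 1*(-51285) = 198493 + 51285 = 249778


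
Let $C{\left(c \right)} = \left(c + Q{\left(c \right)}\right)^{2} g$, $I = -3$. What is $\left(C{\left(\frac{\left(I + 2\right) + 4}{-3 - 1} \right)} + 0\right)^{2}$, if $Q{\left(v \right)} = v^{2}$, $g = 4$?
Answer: $\frac{81}{4096} \approx 0.019775$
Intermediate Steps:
$C{\left(c \right)} = 4 \left(c + c^{2}\right)^{2}$ ($C{\left(c \right)} = \left(c + c^{2}\right)^{2} \cdot 4 = 4 \left(c + c^{2}\right)^{2}$)
$\left(C{\left(\frac{\left(I + 2\right) + 4}{-3 - 1} \right)} + 0\right)^{2} = \left(4 \left(\frac{\left(-3 + 2\right) + 4}{-3 - 1}\right)^{2} \left(1 + \frac{\left(-3 + 2\right) + 4}{-3 - 1}\right)^{2} + 0\right)^{2} = \left(4 \left(\frac{-1 + 4}{-4}\right)^{2} \left(1 + \frac{-1 + 4}{-4}\right)^{2} + 0\right)^{2} = \left(4 \left(3 \left(- \frac{1}{4}\right)\right)^{2} \left(1 + 3 \left(- \frac{1}{4}\right)\right)^{2} + 0\right)^{2} = \left(4 \left(- \frac{3}{4}\right)^{2} \left(1 - \frac{3}{4}\right)^{2} + 0\right)^{2} = \left(4 \cdot \frac{9}{16} \left(\frac{1}{4}\right)^{2} + 0\right)^{2} = \left(4 \cdot \frac{9}{16} \cdot \frac{1}{16} + 0\right)^{2} = \left(\frac{9}{64} + 0\right)^{2} = \left(\frac{9}{64}\right)^{2} = \frac{81}{4096}$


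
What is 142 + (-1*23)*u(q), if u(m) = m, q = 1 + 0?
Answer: 119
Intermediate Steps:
q = 1
142 + (-1*23)*u(q) = 142 - 1*23*1 = 142 - 23*1 = 142 - 23 = 119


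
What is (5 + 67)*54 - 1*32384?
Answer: -28496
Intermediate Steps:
(5 + 67)*54 - 1*32384 = 72*54 - 32384 = 3888 - 32384 = -28496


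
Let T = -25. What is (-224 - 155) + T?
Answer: -404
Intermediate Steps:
(-224 - 155) + T = (-224 - 155) - 25 = -379 - 25 = -404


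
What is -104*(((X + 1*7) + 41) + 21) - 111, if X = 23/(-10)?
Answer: -35239/5 ≈ -7047.8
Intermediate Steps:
X = -23/10 (X = 23*(-1/10) = -23/10 ≈ -2.3000)
-104*(((X + 1*7) + 41) + 21) - 111 = -104*(((-23/10 + 1*7) + 41) + 21) - 111 = -104*(((-23/10 + 7) + 41) + 21) - 111 = -104*((47/10 + 41) + 21) - 111 = -104*(457/10 + 21) - 111 = -104*667/10 - 111 = -34684/5 - 111 = -35239/5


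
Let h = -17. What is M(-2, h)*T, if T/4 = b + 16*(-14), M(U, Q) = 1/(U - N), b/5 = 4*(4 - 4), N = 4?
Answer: 448/3 ≈ 149.33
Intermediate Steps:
b = 0 (b = 5*(4*(4 - 4)) = 5*(4*0) = 5*0 = 0)
M(U, Q) = 1/(-4 + U) (M(U, Q) = 1/(U - 1*4) = 1/(U - 4) = 1/(-4 + U))
T = -896 (T = 4*(0 + 16*(-14)) = 4*(0 - 224) = 4*(-224) = -896)
M(-2, h)*T = -896/(-4 - 2) = -896/(-6) = -⅙*(-896) = 448/3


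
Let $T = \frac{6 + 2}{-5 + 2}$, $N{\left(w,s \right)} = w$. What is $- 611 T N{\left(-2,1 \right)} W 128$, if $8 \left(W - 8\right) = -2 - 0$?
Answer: $- \frac{9697792}{3} \approx -3.2326 \cdot 10^{6}$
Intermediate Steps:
$W = \frac{31}{4}$ ($W = 8 + \frac{-2 - 0}{8} = 8 + \frac{-2 + 0}{8} = 8 + \frac{1}{8} \left(-2\right) = 8 - \frac{1}{4} = \frac{31}{4} \approx 7.75$)
$T = - \frac{8}{3}$ ($T = \frac{8}{-3} = 8 \left(- \frac{1}{3}\right) = - \frac{8}{3} \approx -2.6667$)
$- 611 T N{\left(-2,1 \right)} W 128 = - 611 \left(- \frac{8}{3}\right) \left(-2\right) \frac{31}{4} \cdot 128 = - 611 \cdot \frac{16}{3} \cdot \frac{31}{4} \cdot 128 = - 611 \cdot \frac{124}{3} \cdot 128 = \left(-611\right) \frac{15872}{3} = - \frac{9697792}{3}$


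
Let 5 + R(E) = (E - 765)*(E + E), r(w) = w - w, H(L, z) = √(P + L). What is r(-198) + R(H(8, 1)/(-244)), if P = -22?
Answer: -74427/14884 + 765*I*√14/122 ≈ -5.0005 + 23.462*I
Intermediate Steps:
H(L, z) = √(-22 + L)
r(w) = 0
R(E) = -5 + 2*E*(-765 + E) (R(E) = -5 + (E - 765)*(E + E) = -5 + (-765 + E)*(2*E) = -5 + 2*E*(-765 + E))
r(-198) + R(H(8, 1)/(-244)) = 0 + (-5 - 1530*√(-22 + 8)/(-244) + 2*(√(-22 + 8)/(-244))²) = 0 + (-5 - 1530*√(-14)*(-1)/244 + 2*(√(-14)*(-1/244))²) = 0 + (-5 - 1530*I*√14*(-1)/244 + 2*((I*√14)*(-1/244))²) = 0 + (-5 - (-765)*I*√14/122 + 2*(-I*√14/244)²) = 0 + (-5 + 765*I*√14/122 + 2*(-7/29768)) = 0 + (-5 + 765*I*√14/122 - 7/14884) = 0 + (-74427/14884 + 765*I*√14/122) = -74427/14884 + 765*I*√14/122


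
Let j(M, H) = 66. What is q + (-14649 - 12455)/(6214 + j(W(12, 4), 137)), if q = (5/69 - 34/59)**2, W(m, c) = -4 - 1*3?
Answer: -52847281123/13009837185 ≈ -4.0621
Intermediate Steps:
W(m, c) = -7 (W(m, c) = -4 - 3 = -7)
q = 4206601/16573041 (q = (5*(1/69) - 34*1/59)**2 = (5/69 - 34/59)**2 = (-2051/4071)**2 = 4206601/16573041 ≈ 0.25382)
q + (-14649 - 12455)/(6214 + j(W(12, 4), 137)) = 4206601/16573041 + (-14649 - 12455)/(6214 + 66) = 4206601/16573041 - 27104/6280 = 4206601/16573041 - 27104*1/6280 = 4206601/16573041 - 3388/785 = -52847281123/13009837185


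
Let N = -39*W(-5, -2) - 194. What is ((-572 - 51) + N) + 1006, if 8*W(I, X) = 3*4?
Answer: 261/2 ≈ 130.50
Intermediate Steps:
W(I, X) = 3/2 (W(I, X) = (3*4)/8 = (⅛)*12 = 3/2)
N = -505/2 (N = -39*3/2 - 194 = -117/2 - 194 = -505/2 ≈ -252.50)
((-572 - 51) + N) + 1006 = ((-572 - 51) - 505/2) + 1006 = (-623 - 505/2) + 1006 = -1751/2 + 1006 = 261/2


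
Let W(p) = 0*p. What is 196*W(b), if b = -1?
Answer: 0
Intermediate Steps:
W(p) = 0
196*W(b) = 196*0 = 0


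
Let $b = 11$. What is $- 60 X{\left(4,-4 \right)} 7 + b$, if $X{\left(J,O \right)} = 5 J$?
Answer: $-8389$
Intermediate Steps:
$- 60 X{\left(4,-4 \right)} 7 + b = - 60 \cdot 5 \cdot 4 \cdot 7 + 11 = - 60 \cdot 20 \cdot 7 + 11 = \left(-60\right) 140 + 11 = -8400 + 11 = -8389$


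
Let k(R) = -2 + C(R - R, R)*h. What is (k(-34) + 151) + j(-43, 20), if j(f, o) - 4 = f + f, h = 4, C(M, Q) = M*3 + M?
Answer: 67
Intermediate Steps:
C(M, Q) = 4*M (C(M, Q) = 3*M + M = 4*M)
k(R) = -2 (k(R) = -2 + (4*(R - R))*4 = -2 + (4*0)*4 = -2 + 0*4 = -2 + 0 = -2)
j(f, o) = 4 + 2*f (j(f, o) = 4 + (f + f) = 4 + 2*f)
(k(-34) + 151) + j(-43, 20) = (-2 + 151) + (4 + 2*(-43)) = 149 + (4 - 86) = 149 - 82 = 67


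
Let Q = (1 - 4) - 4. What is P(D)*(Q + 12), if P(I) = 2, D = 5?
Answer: 10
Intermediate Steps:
Q = -7 (Q = -3 - 4 = -7)
P(D)*(Q + 12) = 2*(-7 + 12) = 2*5 = 10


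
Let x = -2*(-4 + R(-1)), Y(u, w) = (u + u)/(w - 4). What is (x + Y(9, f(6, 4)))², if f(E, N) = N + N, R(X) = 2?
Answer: 289/4 ≈ 72.250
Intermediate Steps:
f(E, N) = 2*N
Y(u, w) = 2*u/(-4 + w) (Y(u, w) = (2*u)/(-4 + w) = 2*u/(-4 + w))
x = 4 (x = -2*(-4 + 2) = -2*(-2) = 4)
(x + Y(9, f(6, 4)))² = (4 + 2*9/(-4 + 2*4))² = (4 + 2*9/(-4 + 8))² = (4 + 2*9/4)² = (4 + 2*9*(¼))² = (4 + 9/2)² = (17/2)² = 289/4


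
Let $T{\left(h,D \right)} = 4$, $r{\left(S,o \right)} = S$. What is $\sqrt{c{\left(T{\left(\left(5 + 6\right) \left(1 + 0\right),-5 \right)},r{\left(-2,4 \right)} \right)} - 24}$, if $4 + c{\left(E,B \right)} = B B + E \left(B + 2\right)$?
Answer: $2 i \sqrt{6} \approx 4.899 i$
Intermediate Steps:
$c{\left(E,B \right)} = -4 + B^{2} + E \left(2 + B\right)$ ($c{\left(E,B \right)} = -4 + \left(B B + E \left(B + 2\right)\right) = -4 + \left(B^{2} + E \left(2 + B\right)\right) = -4 + B^{2} + E \left(2 + B\right)$)
$\sqrt{c{\left(T{\left(\left(5 + 6\right) \left(1 + 0\right),-5 \right)},r{\left(-2,4 \right)} \right)} - 24} = \sqrt{\left(-4 + \left(-2\right)^{2} + 2 \cdot 4 - 8\right) - 24} = \sqrt{\left(-4 + 4 + 8 - 8\right) - 24} = \sqrt{0 - 24} = \sqrt{-24} = 2 i \sqrt{6}$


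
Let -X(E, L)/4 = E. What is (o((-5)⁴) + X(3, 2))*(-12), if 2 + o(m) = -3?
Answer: 204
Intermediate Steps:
X(E, L) = -4*E
o(m) = -5 (o(m) = -2 - 3 = -5)
(o((-5)⁴) + X(3, 2))*(-12) = (-5 - 4*3)*(-12) = (-5 - 12)*(-12) = -17*(-12) = 204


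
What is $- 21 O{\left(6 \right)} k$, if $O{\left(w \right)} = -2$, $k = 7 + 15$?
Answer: $924$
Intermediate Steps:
$k = 22$
$- 21 O{\left(6 \right)} k = \left(-21\right) \left(-2\right) 22 = 42 \cdot 22 = 924$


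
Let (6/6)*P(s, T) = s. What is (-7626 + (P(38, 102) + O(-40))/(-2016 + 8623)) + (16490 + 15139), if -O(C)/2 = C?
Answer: 158587939/6607 ≈ 24003.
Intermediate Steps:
O(C) = -2*C
P(s, T) = s
(-7626 + (P(38, 102) + O(-40))/(-2016 + 8623)) + (16490 + 15139) = (-7626 + (38 - 2*(-40))/(-2016 + 8623)) + (16490 + 15139) = (-7626 + (38 + 80)/6607) + 31629 = (-7626 + 118*(1/6607)) + 31629 = (-7626 + 118/6607) + 31629 = -50384864/6607 + 31629 = 158587939/6607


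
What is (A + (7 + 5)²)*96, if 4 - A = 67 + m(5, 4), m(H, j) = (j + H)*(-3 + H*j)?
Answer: -6912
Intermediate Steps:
m(H, j) = (-3 + H*j)*(H + j) (m(H, j) = (H + j)*(-3 + H*j) = (-3 + H*j)*(H + j))
A = -216 (A = 4 - (67 + (-3*5 - 3*4 + 5*4² + 4*5²)) = 4 - (67 + (-15 - 12 + 5*16 + 4*25)) = 4 - (67 + (-15 - 12 + 80 + 100)) = 4 - (67 + 153) = 4 - 1*220 = 4 - 220 = -216)
(A + (7 + 5)²)*96 = (-216 + (7 + 5)²)*96 = (-216 + 12²)*96 = (-216 + 144)*96 = -72*96 = -6912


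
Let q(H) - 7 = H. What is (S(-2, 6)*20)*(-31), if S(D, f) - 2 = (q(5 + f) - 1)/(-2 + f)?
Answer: -3875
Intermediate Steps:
q(H) = 7 + H
S(D, f) = 2 + (11 + f)/(-2 + f) (S(D, f) = 2 + ((7 + (5 + f)) - 1)/(-2 + f) = 2 + ((12 + f) - 1)/(-2 + f) = 2 + (11 + f)/(-2 + f))
(S(-2, 6)*20)*(-31) = (((7 + 3*6)/(-2 + 6))*20)*(-31) = (((7 + 18)/4)*20)*(-31) = (((1/4)*25)*20)*(-31) = ((25/4)*20)*(-31) = 125*(-31) = -3875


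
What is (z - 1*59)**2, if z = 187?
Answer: 16384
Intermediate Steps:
(z - 1*59)**2 = (187 - 1*59)**2 = (187 - 59)**2 = 128**2 = 16384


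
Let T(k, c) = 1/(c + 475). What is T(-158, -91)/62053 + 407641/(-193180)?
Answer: -186796404701/88522327680 ≈ -2.1102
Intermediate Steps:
T(k, c) = 1/(475 + c)
T(-158, -91)/62053 + 407641/(-193180) = 1/((475 - 91)*62053) + 407641/(-193180) = (1/62053)/384 + 407641*(-1/193180) = (1/384)*(1/62053) - 31357/14860 = 1/23828352 - 31357/14860 = -186796404701/88522327680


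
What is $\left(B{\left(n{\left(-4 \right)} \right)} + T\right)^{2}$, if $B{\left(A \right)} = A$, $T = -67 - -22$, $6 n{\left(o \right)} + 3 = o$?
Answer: $\frac{76729}{36} \approx 2131.4$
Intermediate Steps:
$n{\left(o \right)} = - \frac{1}{2} + \frac{o}{6}$
$T = -45$ ($T = -67 + 22 = -45$)
$\left(B{\left(n{\left(-4 \right)} \right)} + T\right)^{2} = \left(\left(- \frac{1}{2} + \frac{1}{6} \left(-4\right)\right) - 45\right)^{2} = \left(\left(- \frac{1}{2} - \frac{2}{3}\right) - 45\right)^{2} = \left(- \frac{7}{6} - 45\right)^{2} = \left(- \frac{277}{6}\right)^{2} = \frac{76729}{36}$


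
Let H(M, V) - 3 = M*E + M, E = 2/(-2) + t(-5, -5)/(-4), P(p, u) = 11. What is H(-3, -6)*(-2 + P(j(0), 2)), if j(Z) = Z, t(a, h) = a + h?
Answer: -81/2 ≈ -40.500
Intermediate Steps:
E = 3/2 (E = 2/(-2) + (-5 - 5)/(-4) = 2*(-1/2) - 10*(-1/4) = -1 + 5/2 = 3/2 ≈ 1.5000)
H(M, V) = 3 + 5*M/2 (H(M, V) = 3 + (M*(3/2) + M) = 3 + (3*M/2 + M) = 3 + 5*M/2)
H(-3, -6)*(-2 + P(j(0), 2)) = (3 + (5/2)*(-3))*(-2 + 11) = (3 - 15/2)*9 = -9/2*9 = -81/2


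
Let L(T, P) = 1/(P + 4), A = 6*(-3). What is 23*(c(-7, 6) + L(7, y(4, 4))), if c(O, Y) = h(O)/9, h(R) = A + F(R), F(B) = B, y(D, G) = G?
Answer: -4393/72 ≈ -61.014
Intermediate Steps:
A = -18
L(T, P) = 1/(4 + P)
h(R) = -18 + R
c(O, Y) = -2 + O/9 (c(O, Y) = (-18 + O)/9 = (-18 + O)*(⅑) = -2 + O/9)
23*(c(-7, 6) + L(7, y(4, 4))) = 23*((-2 + (⅑)*(-7)) + 1/(4 + 4)) = 23*((-2 - 7/9) + 1/8) = 23*(-25/9 + ⅛) = 23*(-191/72) = -4393/72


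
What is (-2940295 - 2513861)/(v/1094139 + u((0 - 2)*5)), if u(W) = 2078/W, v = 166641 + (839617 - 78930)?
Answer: 29838023958420/1132173781 ≈ 26355.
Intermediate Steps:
v = 927328 (v = 166641 + 760687 = 927328)
(-2940295 - 2513861)/(v/1094139 + u((0 - 2)*5)) = (-2940295 - 2513861)/(927328/1094139 + 2078/(((0 - 2)*5))) = -5454156/(927328*(1/1094139) + 2078/((-2*5))) = -5454156/(927328/1094139 + 2078/(-10)) = -5454156/(927328/1094139 + 2078*(-⅒)) = -5454156/(927328/1094139 - 1039/5) = -5454156/(-1132173781/5470695) = -5454156*(-5470695/1132173781) = 29838023958420/1132173781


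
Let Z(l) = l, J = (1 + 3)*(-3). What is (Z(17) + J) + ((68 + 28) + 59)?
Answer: 160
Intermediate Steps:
J = -12 (J = 4*(-3) = -12)
(Z(17) + J) + ((68 + 28) + 59) = (17 - 12) + ((68 + 28) + 59) = 5 + (96 + 59) = 5 + 155 = 160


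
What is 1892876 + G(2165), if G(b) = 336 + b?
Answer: 1895377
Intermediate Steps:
1892876 + G(2165) = 1892876 + (336 + 2165) = 1892876 + 2501 = 1895377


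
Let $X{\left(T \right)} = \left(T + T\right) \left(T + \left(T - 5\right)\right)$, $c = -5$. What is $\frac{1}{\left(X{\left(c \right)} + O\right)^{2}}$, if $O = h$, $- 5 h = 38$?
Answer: $\frac{25}{506944} \approx 4.9315 \cdot 10^{-5}$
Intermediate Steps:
$h = - \frac{38}{5}$ ($h = \left(- \frac{1}{5}\right) 38 = - \frac{38}{5} \approx -7.6$)
$O = - \frac{38}{5} \approx -7.6$
$X{\left(T \right)} = 2 T \left(-5 + 2 T\right)$ ($X{\left(T \right)} = 2 T \left(T + \left(T - 5\right)\right) = 2 T \left(T + \left(-5 + T\right)\right) = 2 T \left(-5 + 2 T\right)$)
$\frac{1}{\left(X{\left(c \right)} + O\right)^{2}} = \frac{1}{\left(2 \left(-5\right) \left(-5 + 2 \left(-5\right)\right) - \frac{38}{5}\right)^{2}} = \frac{1}{\left(2 \left(-5\right) \left(-5 - 10\right) - \frac{38}{5}\right)^{2}} = \frac{1}{\left(2 \left(-5\right) \left(-15\right) - \frac{38}{5}\right)^{2}} = \frac{1}{\left(150 - \frac{38}{5}\right)^{2}} = \frac{1}{\left(\frac{712}{5}\right)^{2}} = \frac{1}{\frac{506944}{25}} = \frac{25}{506944}$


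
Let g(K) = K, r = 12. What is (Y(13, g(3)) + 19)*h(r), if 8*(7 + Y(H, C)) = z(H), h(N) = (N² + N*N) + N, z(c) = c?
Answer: 8175/2 ≈ 4087.5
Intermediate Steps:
h(N) = N + 2*N² (h(N) = (N² + N²) + N = 2*N² + N = N + 2*N²)
Y(H, C) = -7 + H/8
(Y(13, g(3)) + 19)*h(r) = ((-7 + (⅛)*13) + 19)*(12*(1 + 2*12)) = ((-7 + 13/8) + 19)*(12*(1 + 24)) = (-43/8 + 19)*(12*25) = (109/8)*300 = 8175/2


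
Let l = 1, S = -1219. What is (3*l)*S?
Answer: -3657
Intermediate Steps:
(3*l)*S = (3*1)*(-1219) = 3*(-1219) = -3657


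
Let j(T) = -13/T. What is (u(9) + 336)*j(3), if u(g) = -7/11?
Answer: -47957/33 ≈ -1453.2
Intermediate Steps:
u(g) = -7/11 (u(g) = -7*1/11 = -7/11)
(u(9) + 336)*j(3) = (-7/11 + 336)*(-13/3) = 3689*(-13*⅓)/11 = (3689/11)*(-13/3) = -47957/33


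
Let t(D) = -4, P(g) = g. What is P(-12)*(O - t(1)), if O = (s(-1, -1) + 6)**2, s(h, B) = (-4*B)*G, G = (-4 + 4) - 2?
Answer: -96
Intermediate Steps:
G = -2 (G = 0 - 2 = -2)
s(h, B) = 8*B (s(h, B) = -4*B*(-2) = 8*B)
O = 4 (O = (8*(-1) + 6)**2 = (-8 + 6)**2 = (-2)**2 = 4)
P(-12)*(O - t(1)) = -12*(4 - 1*(-4)) = -12*(4 + 4) = -12*8 = -96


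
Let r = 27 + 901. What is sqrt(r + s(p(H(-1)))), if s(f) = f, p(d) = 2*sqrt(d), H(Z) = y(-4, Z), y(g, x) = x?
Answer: sqrt(928 + 2*I) ≈ 30.463 + 0.03283*I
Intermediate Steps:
H(Z) = Z
r = 928
sqrt(r + s(p(H(-1)))) = sqrt(928 + 2*sqrt(-1)) = sqrt(928 + 2*I)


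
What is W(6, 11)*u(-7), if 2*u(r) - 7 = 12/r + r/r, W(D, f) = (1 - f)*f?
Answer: -2420/7 ≈ -345.71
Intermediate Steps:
W(D, f) = f*(1 - f)
u(r) = 4 + 6/r (u(r) = 7/2 + (12/r + r/r)/2 = 7/2 + (12/r + 1)/2 = 7/2 + (1 + 12/r)/2 = 7/2 + (½ + 6/r) = 4 + 6/r)
W(6, 11)*u(-7) = (11*(1 - 1*11))*(4 + 6/(-7)) = (11*(1 - 11))*(4 + 6*(-⅐)) = (11*(-10))*(4 - 6/7) = -110*22/7 = -2420/7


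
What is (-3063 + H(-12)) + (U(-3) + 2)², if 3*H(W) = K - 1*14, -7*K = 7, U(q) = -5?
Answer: -3059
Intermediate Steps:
K = -1 (K = -⅐*7 = -1)
H(W) = -5 (H(W) = (-1 - 1*14)/3 = (-1 - 14)/3 = (⅓)*(-15) = -5)
(-3063 + H(-12)) + (U(-3) + 2)² = (-3063 - 5) + (-5 + 2)² = -3068 + (-3)² = -3068 + 9 = -3059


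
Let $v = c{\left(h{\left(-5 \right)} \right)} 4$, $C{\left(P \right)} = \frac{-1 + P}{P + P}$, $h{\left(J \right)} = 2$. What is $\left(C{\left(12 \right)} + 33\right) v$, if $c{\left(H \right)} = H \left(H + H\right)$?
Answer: $\frac{3212}{3} \approx 1070.7$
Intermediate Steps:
$c{\left(H \right)} = 2 H^{2}$ ($c{\left(H \right)} = H 2 H = 2 H^{2}$)
$C{\left(P \right)} = \frac{-1 + P}{2 P}$
$v = 32$ ($v = 2 \cdot 2^{2} \cdot 4 = 2 \cdot 4 \cdot 4 = 8 \cdot 4 = 32$)
$\left(C{\left(12 \right)} + 33\right) v = \left(\frac{-1 + 12}{2 \cdot 12} + 33\right) 32 = \left(\frac{1}{2} \cdot \frac{1}{12} \cdot 11 + 33\right) 32 = \left(\frac{11}{24} + 33\right) 32 = \frac{803}{24} \cdot 32 = \frac{3212}{3}$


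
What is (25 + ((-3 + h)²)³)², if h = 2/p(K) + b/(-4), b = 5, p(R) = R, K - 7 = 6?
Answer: 8813336528422997557099960081/390877006486250192896 ≈ 2.2548e+7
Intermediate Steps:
K = 13 (K = 7 + 6 = 13)
h = -57/52 (h = 2/13 + 5/(-4) = 2*(1/13) + 5*(-¼) = 2/13 - 5/4 = -57/52 ≈ -1.0962)
(25 + ((-3 + h)²)³)² = (25 + ((-3 - 57/52)²)³)² = (25 + ((-213/52)²)³)² = (25 + (45369/2704)³)² = (25 + 93385106978409/19770609664)² = (93879372220009/19770609664)² = 8813336528422997557099960081/390877006486250192896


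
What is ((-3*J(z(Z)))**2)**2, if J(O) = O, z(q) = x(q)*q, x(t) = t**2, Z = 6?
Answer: 176319369216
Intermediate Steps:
z(q) = q**3 (z(q) = q**2*q = q**3)
((-3*J(z(Z)))**2)**2 = ((-3*6**3)**2)**2 = ((-3*216)**2)**2 = ((-648)**2)**2 = 419904**2 = 176319369216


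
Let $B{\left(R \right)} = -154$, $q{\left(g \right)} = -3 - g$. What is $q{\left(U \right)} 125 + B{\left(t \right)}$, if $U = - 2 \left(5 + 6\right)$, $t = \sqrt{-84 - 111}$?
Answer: $2221$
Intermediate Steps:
$t = i \sqrt{195}$ ($t = \sqrt{-195} = i \sqrt{195} \approx 13.964 i$)
$U = -22$ ($U = \left(-2\right) 11 = -22$)
$q{\left(U \right)} 125 + B{\left(t \right)} = \left(-3 - -22\right) 125 - 154 = \left(-3 + 22\right) 125 - 154 = 19 \cdot 125 - 154 = 2375 - 154 = 2221$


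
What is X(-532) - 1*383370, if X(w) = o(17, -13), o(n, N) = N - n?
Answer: -383400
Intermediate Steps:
X(w) = -30 (X(w) = -13 - 1*17 = -13 - 17 = -30)
X(-532) - 1*383370 = -30 - 1*383370 = -30 - 383370 = -383400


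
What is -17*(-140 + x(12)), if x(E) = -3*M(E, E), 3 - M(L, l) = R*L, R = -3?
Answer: 4369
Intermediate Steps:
M(L, l) = 3 + 3*L (M(L, l) = 3 - (-3)*L = 3 + 3*L)
x(E) = -9 - 9*E (x(E) = -3*(3 + 3*E) = -9 - 9*E)
-17*(-140 + x(12)) = -17*(-140 + (-9 - 9*12)) = -17*(-140 + (-9 - 108)) = -17*(-140 - 117) = -17*(-257) = 4369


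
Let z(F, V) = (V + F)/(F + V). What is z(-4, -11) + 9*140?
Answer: 1261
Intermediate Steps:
z(F, V) = 1 (z(F, V) = (F + V)/(F + V) = 1)
z(-4, -11) + 9*140 = 1 + 9*140 = 1 + 1260 = 1261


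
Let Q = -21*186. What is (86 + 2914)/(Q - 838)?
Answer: -375/593 ≈ -0.63238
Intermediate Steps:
Q = -3906
(86 + 2914)/(Q - 838) = (86 + 2914)/(-3906 - 838) = 3000/(-4744) = 3000*(-1/4744) = -375/593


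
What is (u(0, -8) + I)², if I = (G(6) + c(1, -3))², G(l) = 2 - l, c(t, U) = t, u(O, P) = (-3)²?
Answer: 324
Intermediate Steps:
u(O, P) = 9
I = 9 (I = ((2 - 1*6) + 1)² = ((2 - 6) + 1)² = (-4 + 1)² = (-3)² = 9)
(u(0, -8) + I)² = (9 + 9)² = 18² = 324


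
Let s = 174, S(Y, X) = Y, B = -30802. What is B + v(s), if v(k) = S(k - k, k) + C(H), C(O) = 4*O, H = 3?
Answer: -30790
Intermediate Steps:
v(k) = 12 (v(k) = (k - k) + 4*3 = 0 + 12 = 12)
B + v(s) = -30802 + 12 = -30790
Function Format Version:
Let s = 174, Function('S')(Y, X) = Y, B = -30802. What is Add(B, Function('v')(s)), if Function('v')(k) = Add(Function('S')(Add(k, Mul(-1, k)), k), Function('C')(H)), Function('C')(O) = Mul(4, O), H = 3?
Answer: -30790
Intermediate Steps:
Function('v')(k) = 12 (Function('v')(k) = Add(Add(k, Mul(-1, k)), Mul(4, 3)) = Add(0, 12) = 12)
Add(B, Function('v')(s)) = Add(-30802, 12) = -30790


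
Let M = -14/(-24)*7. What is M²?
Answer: 2401/144 ≈ 16.674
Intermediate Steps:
M = 49/12 (M = -14*(-1/24)*7 = (7/12)*7 = 49/12 ≈ 4.0833)
M² = (49/12)² = 2401/144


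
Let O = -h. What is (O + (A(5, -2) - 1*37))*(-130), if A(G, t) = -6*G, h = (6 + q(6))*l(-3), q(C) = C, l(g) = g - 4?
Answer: -2210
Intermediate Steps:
l(g) = -4 + g
h = -84 (h = (6 + 6)*(-4 - 3) = 12*(-7) = -84)
O = 84 (O = -1*(-84) = 84)
(O + (A(5, -2) - 1*37))*(-130) = (84 + (-6*5 - 1*37))*(-130) = (84 + (-30 - 37))*(-130) = (84 - 67)*(-130) = 17*(-130) = -2210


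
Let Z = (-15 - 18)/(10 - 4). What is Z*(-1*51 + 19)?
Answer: 176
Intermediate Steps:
Z = -11/2 (Z = -33/6 = -33*1/6 = -11/2 ≈ -5.5000)
Z*(-1*51 + 19) = -11*(-1*51 + 19)/2 = -11*(-51 + 19)/2 = -11/2*(-32) = 176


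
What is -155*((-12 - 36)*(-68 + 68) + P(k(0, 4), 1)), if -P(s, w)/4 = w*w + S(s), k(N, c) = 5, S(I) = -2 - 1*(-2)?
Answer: 620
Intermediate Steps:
S(I) = 0 (S(I) = -2 + 2 = 0)
P(s, w) = -4*w² (P(s, w) = -4*(w*w + 0) = -4*(w² + 0) = -4*w²)
-155*((-12 - 36)*(-68 + 68) + P(k(0, 4), 1)) = -155*((-12 - 36)*(-68 + 68) - 4*1²) = -155*(-48*0 - 4*1) = -155*(0 - 4) = -155*(-4) = 620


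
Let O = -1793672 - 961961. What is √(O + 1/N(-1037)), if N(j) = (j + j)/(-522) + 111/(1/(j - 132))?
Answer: I*√3160463472230709767434/33866062 ≈ 1660.0*I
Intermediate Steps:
N(j) = -14652 + 28970*j/261 (N(j) = (2*j)*(-1/522) + 111/(1/(-132 + j)) = -j/261 + 111*(-132 + j) = -j/261 + (-14652 + 111*j) = -14652 + 28970*j/261)
O = -2755633
√(O + 1/N(-1037)) = √(-2755633 + 1/(-14652 + (28970/261)*(-1037))) = √(-2755633 + 1/(-14652 - 30041890/261)) = √(-2755633 + 1/(-33866062/261)) = √(-2755633 - 261/33866062) = √(-93322438027507/33866062) = I*√3160463472230709767434/33866062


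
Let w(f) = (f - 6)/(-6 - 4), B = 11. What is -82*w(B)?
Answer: 41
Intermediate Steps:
w(f) = 3/5 - f/10 (w(f) = (-6 + f)/(-10) = (-6 + f)*(-1/10) = 3/5 - f/10)
-82*w(B) = -82*(3/5 - 1/10*11) = -82*(3/5 - 11/10) = -82*(-1/2) = 41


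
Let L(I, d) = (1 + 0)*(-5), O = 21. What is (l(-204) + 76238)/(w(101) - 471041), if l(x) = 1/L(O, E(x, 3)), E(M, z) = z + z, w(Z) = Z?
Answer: -127063/784900 ≈ -0.16188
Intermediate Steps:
E(M, z) = 2*z
L(I, d) = -5 (L(I, d) = 1*(-5) = -5)
l(x) = -1/5 (l(x) = 1/(-5) = -1/5)
(l(-204) + 76238)/(w(101) - 471041) = (-1/5 + 76238)/(101 - 471041) = (381189/5)/(-470940) = (381189/5)*(-1/470940) = -127063/784900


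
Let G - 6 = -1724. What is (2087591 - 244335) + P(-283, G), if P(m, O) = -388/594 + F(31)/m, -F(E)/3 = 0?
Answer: 547446838/297 ≈ 1.8433e+6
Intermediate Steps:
G = -1718 (G = 6 - 1724 = -1718)
F(E) = 0 (F(E) = -3*0 = 0)
P(m, O) = -194/297 (P(m, O) = -388/594 + 0/m = -388*1/594 + 0 = -194/297 + 0 = -194/297)
(2087591 - 244335) + P(-283, G) = (2087591 - 244335) - 194/297 = 1843256 - 194/297 = 547446838/297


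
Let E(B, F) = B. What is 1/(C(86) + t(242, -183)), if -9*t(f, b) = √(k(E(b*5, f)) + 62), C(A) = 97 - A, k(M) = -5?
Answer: 297/3248 + 3*√57/3248 ≈ 0.098414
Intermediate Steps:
t(f, b) = -√57/9 (t(f, b) = -√(-5 + 62)/9 = -√57/9)
1/(C(86) + t(242, -183)) = 1/((97 - 1*86) - √57/9) = 1/((97 - 86) - √57/9) = 1/(11 - √57/9)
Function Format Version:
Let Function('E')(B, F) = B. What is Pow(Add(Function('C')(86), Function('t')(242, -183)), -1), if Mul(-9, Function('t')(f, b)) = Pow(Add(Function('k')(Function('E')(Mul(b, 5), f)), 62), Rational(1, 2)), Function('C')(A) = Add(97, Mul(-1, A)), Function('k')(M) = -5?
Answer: Add(Rational(297, 3248), Mul(Rational(3, 3248), Pow(57, Rational(1, 2)))) ≈ 0.098414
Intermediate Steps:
Function('t')(f, b) = Mul(Rational(-1, 9), Pow(57, Rational(1, 2))) (Function('t')(f, b) = Mul(Rational(-1, 9), Pow(Add(-5, 62), Rational(1, 2))) = Mul(Rational(-1, 9), Pow(57, Rational(1, 2))))
Pow(Add(Function('C')(86), Function('t')(242, -183)), -1) = Pow(Add(Add(97, Mul(-1, 86)), Mul(Rational(-1, 9), Pow(57, Rational(1, 2)))), -1) = Pow(Add(Add(97, -86), Mul(Rational(-1, 9), Pow(57, Rational(1, 2)))), -1) = Pow(Add(11, Mul(Rational(-1, 9), Pow(57, Rational(1, 2)))), -1)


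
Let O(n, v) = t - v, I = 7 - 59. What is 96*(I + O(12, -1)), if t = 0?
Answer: -4896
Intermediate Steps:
I = -52
O(n, v) = -v (O(n, v) = 0 - v = -v)
96*(I + O(12, -1)) = 96*(-52 - 1*(-1)) = 96*(-52 + 1) = 96*(-51) = -4896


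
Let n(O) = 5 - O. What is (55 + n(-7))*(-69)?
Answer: -4623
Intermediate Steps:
(55 + n(-7))*(-69) = (55 + (5 - 1*(-7)))*(-69) = (55 + (5 + 7))*(-69) = (55 + 12)*(-69) = 67*(-69) = -4623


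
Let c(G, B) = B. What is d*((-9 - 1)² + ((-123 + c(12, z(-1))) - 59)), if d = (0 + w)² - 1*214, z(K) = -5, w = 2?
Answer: 18270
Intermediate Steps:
d = -210 (d = (0 + 2)² - 1*214 = 2² - 214 = 4 - 214 = -210)
d*((-9 - 1)² + ((-123 + c(12, z(-1))) - 59)) = -210*((-9 - 1)² + ((-123 - 5) - 59)) = -210*((-10)² + (-128 - 59)) = -210*(100 - 187) = -210*(-87) = 18270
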